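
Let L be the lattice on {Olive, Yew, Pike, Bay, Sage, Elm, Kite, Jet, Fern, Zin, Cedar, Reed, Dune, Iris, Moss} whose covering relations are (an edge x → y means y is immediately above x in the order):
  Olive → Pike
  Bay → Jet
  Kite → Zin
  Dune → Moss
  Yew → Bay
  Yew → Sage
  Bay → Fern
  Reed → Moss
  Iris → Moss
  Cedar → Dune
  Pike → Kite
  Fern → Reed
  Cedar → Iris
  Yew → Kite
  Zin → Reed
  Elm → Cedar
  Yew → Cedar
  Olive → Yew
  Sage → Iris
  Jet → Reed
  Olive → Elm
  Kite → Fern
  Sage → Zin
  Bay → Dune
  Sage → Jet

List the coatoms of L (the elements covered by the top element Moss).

Dune, Iris, Reed

The coatoms are exactly the elements covered by Moss: Dune, Iris, Reed.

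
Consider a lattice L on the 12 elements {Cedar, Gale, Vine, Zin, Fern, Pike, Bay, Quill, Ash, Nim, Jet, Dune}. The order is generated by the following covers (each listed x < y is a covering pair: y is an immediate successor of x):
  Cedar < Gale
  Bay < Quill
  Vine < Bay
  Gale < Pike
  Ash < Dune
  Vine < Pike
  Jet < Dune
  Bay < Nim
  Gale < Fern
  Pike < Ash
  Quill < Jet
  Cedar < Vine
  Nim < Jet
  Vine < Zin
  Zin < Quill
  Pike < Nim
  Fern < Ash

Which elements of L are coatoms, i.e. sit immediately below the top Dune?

The coatoms are exactly the elements covered by Dune: Ash, Jet.

Ash, Jet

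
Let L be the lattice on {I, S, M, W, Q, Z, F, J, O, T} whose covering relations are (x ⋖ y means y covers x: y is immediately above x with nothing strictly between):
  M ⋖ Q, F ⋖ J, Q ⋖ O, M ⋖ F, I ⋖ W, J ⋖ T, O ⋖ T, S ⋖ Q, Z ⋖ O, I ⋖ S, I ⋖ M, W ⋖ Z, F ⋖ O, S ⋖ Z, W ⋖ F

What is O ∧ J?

Common lower bounds of {O, J}: F, I, M, W.
The greatest among these is F.

F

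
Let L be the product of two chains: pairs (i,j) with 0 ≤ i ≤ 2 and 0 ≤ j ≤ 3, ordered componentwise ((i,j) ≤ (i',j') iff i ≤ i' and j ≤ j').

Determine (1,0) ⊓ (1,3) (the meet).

In a product of chains, the meet is componentwise min, giving (1,0).

(1,0)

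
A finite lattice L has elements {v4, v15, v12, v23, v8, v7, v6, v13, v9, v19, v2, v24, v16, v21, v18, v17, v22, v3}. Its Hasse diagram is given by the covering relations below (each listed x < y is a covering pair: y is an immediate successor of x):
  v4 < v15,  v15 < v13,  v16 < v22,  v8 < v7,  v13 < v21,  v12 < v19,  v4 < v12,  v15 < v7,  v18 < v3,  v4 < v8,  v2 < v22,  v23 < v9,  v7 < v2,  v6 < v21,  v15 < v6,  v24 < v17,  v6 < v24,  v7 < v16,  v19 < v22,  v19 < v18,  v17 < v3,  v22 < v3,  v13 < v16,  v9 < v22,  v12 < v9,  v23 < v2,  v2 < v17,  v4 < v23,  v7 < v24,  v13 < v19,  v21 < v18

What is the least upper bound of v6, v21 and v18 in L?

Common upper bounds of {v6, v21, v18}: v18, v3.
The least among these is v18.

v18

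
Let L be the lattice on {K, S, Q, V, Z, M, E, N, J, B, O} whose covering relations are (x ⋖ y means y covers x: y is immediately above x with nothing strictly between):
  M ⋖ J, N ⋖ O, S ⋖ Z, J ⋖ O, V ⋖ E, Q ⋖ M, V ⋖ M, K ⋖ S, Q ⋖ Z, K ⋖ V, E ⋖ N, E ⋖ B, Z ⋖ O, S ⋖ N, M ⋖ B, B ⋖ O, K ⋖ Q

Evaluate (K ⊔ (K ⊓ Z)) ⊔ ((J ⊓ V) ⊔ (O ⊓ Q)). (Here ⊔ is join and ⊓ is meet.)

M

K ∧ Z = K
K ∨ K = K
J ∧ V = V
O ∧ Q = Q
V ∨ Q = M
K ∨ M = M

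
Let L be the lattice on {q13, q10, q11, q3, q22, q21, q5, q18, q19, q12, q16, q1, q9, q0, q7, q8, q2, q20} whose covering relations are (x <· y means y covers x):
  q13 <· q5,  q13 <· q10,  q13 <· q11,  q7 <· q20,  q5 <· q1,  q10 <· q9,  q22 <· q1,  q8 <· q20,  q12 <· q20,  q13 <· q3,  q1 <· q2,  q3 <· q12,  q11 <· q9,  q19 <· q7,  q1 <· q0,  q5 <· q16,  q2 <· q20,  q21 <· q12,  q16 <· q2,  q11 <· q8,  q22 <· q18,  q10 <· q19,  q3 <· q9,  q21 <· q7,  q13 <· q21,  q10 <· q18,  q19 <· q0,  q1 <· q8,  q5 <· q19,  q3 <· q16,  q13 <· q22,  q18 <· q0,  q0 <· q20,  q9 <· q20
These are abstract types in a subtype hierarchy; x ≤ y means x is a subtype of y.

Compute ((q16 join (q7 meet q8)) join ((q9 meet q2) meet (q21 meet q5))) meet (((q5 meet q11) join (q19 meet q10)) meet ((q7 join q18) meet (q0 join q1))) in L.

q13

q7 ∧ q8 = q5
q16 ∨ q5 = q16
q9 ∧ q2 = q3
q21 ∧ q5 = q13
q3 ∧ q13 = q13
q16 ∨ q13 = q16
q5 ∧ q11 = q13
q19 ∧ q10 = q10
q13 ∨ q10 = q10
q7 ∨ q18 = q20
q0 ∨ q1 = q0
q20 ∧ q0 = q0
q10 ∧ q0 = q10
q16 ∧ q10 = q13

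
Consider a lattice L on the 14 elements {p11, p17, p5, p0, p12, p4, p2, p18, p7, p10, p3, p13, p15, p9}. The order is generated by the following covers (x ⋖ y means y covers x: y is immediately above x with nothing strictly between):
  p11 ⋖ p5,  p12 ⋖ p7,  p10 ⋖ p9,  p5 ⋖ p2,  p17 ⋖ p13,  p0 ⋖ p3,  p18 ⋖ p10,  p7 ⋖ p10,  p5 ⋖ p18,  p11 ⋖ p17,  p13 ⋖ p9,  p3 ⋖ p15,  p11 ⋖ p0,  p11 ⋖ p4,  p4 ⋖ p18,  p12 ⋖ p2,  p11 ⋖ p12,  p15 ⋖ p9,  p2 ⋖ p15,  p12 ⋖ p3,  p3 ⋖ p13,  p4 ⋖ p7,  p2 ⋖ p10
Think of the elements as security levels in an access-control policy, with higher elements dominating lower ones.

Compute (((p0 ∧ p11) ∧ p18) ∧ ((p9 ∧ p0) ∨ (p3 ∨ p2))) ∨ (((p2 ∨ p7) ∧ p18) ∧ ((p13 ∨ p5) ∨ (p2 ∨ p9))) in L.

p18

p0 ∧ p11 = p11
p11 ∧ p18 = p11
p9 ∧ p0 = p0
p3 ∨ p2 = p15
p0 ∨ p15 = p15
p11 ∧ p15 = p11
p2 ∨ p7 = p10
p10 ∧ p18 = p18
p13 ∨ p5 = p9
p2 ∨ p9 = p9
p9 ∨ p9 = p9
p18 ∧ p9 = p18
p11 ∨ p18 = p18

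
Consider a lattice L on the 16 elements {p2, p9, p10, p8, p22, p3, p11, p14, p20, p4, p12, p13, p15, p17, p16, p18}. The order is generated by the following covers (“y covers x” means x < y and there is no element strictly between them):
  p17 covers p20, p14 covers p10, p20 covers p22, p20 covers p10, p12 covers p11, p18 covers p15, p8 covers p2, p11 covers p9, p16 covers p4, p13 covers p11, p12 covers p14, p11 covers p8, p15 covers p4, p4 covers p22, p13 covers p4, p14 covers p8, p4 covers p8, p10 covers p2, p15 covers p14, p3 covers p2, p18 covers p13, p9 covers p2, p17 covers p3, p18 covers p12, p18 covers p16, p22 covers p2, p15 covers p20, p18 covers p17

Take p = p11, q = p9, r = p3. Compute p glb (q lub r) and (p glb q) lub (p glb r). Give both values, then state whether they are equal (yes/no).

p11; p9; no

q lub r = p18, so p glb (q lub r) = p11 glb p18 = p11.
p glb q = p9 and p glb r = p2, so (p glb q) lub (p glb r) = p9 lub p2 = p9.
Equal: no.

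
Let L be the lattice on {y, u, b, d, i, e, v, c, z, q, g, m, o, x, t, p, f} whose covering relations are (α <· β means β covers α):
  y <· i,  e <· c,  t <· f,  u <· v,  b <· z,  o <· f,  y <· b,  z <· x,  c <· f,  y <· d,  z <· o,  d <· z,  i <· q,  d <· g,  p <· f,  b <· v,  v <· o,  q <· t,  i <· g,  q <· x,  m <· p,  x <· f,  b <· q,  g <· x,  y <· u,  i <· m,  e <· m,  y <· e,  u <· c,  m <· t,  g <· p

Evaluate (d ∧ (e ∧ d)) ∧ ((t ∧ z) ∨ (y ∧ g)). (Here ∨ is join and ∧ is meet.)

e ∧ d = y
d ∧ y = y
t ∧ z = b
y ∧ g = y
b ∨ y = b
y ∧ b = y

y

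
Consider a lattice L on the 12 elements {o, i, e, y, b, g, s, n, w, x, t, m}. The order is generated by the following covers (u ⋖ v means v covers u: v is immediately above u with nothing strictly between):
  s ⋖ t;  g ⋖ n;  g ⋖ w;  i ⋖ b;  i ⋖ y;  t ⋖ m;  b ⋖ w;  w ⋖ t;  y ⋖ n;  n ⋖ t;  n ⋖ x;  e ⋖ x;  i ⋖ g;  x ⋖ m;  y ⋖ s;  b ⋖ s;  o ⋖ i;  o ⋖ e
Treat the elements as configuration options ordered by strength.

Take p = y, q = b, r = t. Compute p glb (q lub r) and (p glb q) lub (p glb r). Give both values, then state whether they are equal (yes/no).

y; y; yes

q lub r = t, so p glb (q lub r) = y glb t = y.
p glb q = i and p glb r = y, so (p glb q) lub (p glb r) = i lub y = y.
Equal: yes.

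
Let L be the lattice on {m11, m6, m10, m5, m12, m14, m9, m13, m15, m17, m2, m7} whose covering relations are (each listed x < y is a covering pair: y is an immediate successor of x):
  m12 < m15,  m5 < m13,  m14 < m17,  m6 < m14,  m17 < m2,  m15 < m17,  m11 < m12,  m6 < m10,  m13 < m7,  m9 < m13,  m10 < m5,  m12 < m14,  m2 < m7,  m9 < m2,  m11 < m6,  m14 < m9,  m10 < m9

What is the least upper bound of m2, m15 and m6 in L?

Common upper bounds of {m2, m15, m6}: m2, m7.
The least among these is m2.

m2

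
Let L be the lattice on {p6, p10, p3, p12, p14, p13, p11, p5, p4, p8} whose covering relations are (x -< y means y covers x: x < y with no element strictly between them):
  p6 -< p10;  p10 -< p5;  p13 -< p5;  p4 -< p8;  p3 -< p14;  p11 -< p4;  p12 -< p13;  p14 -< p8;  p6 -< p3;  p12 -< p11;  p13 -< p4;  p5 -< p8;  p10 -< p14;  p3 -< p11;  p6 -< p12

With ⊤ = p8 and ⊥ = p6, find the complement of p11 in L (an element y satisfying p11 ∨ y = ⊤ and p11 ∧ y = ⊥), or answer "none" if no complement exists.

p10

Need y with p11 ∨ y = p8 and p11 ∧ y = p6.
Checking each element gives: p10.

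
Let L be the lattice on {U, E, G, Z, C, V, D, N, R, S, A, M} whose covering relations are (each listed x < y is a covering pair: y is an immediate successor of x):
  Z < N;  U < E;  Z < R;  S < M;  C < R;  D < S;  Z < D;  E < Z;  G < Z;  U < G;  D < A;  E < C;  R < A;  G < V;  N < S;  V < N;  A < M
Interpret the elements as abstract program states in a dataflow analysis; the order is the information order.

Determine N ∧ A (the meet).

Z

Common lower bounds of {N, A}: E, G, U, Z.
The greatest among these is Z.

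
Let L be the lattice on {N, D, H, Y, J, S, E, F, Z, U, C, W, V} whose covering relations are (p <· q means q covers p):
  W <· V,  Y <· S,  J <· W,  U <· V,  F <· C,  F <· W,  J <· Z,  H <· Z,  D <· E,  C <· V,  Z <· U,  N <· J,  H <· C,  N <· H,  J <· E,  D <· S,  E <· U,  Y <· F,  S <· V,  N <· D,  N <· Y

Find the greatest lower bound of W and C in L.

F

Common lower bounds of {W, C}: F, N, Y.
The greatest among these is F.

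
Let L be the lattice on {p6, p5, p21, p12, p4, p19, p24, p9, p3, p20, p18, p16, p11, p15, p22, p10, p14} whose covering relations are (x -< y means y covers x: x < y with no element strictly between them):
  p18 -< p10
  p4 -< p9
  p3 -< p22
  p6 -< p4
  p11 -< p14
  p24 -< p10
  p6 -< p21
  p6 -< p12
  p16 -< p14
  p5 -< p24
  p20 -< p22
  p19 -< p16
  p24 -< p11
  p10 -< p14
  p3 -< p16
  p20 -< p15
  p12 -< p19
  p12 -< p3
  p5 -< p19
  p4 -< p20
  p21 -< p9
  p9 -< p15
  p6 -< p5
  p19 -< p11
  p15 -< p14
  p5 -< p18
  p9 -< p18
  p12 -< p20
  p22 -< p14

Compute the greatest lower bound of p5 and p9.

Common lower bounds of {p5, p9}: p6.
The greatest among these is p6.

p6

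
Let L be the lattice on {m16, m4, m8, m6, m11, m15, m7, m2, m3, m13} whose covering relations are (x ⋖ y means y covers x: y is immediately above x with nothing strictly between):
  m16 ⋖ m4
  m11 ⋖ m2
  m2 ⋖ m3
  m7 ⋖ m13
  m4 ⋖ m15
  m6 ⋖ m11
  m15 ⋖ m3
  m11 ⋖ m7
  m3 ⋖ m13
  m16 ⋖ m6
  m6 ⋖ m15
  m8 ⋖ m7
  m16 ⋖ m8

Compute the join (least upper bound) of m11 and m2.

m2

Common upper bounds of {m11, m2}: m13, m2, m3.
The least among these is m2.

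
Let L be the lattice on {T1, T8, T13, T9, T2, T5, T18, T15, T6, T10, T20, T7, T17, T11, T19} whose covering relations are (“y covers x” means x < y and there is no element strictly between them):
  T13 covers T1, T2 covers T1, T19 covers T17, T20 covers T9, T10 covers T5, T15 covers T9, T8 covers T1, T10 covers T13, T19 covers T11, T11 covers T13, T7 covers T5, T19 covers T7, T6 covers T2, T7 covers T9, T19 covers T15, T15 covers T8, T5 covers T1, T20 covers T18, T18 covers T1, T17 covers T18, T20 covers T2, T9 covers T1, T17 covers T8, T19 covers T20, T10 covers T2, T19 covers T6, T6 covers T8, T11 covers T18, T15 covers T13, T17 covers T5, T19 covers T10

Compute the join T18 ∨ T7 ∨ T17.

Common upper bounds of {T18, T7, T17}: T19.
The least among these is T19.

T19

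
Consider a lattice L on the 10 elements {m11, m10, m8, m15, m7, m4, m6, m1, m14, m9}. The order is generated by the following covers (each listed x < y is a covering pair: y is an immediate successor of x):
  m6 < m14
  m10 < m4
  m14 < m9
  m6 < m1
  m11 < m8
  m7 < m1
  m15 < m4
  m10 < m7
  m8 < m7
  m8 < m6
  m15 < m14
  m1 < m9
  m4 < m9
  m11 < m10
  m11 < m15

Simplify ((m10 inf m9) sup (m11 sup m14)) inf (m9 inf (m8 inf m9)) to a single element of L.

m8

m10 ∧ m9 = m10
m11 ∨ m14 = m14
m10 ∨ m14 = m9
m8 ∧ m9 = m8
m9 ∧ m8 = m8
m9 ∧ m8 = m8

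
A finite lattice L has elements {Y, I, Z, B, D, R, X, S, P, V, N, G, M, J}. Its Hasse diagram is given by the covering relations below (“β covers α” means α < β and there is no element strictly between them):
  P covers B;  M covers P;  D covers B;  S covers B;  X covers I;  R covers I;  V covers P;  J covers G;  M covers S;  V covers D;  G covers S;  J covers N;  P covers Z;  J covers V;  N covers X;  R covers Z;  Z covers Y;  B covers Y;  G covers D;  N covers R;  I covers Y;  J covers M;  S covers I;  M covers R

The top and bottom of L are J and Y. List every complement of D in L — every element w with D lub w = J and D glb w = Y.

Need w with D ∨ w = J and D ∧ w = Y.
Checking each element gives: N, R, X.

N, R, X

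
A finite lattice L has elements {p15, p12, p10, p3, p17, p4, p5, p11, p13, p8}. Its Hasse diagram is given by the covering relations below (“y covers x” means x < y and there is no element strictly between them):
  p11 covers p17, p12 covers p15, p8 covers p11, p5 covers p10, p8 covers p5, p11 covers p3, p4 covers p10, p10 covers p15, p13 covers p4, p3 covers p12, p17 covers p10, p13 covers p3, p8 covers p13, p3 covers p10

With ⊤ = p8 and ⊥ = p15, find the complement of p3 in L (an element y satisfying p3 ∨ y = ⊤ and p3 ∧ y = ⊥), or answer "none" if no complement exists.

none

For every candidate y, either p3 ∨ y ≠ p8 or p3 ∧ y ≠ p15; no complement exists.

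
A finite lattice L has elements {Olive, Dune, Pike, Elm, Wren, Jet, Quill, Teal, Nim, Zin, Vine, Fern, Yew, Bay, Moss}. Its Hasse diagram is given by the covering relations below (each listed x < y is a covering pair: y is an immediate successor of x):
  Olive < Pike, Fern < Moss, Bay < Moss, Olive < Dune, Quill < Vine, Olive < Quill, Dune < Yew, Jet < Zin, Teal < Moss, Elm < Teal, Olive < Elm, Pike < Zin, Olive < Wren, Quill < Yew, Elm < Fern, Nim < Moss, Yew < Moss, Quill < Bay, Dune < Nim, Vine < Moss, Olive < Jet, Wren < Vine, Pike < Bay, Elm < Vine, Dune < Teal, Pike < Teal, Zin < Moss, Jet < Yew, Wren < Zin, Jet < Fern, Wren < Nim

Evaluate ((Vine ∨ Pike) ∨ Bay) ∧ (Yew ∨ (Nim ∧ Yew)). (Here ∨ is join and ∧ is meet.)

Yew

Vine ∨ Pike = Moss
Moss ∨ Bay = Moss
Nim ∧ Yew = Dune
Yew ∨ Dune = Yew
Moss ∧ Yew = Yew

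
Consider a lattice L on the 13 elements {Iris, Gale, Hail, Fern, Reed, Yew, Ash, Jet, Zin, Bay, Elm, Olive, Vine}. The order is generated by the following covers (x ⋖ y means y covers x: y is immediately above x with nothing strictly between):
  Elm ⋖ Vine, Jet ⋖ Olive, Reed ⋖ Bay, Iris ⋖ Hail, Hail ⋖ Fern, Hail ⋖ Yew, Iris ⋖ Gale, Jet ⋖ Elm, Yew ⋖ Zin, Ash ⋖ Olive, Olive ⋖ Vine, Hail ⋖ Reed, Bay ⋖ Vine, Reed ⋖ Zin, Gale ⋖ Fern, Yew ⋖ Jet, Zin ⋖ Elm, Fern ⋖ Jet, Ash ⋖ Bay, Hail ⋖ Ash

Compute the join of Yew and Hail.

Common upper bounds of {Yew, Hail}: Elm, Jet, Olive, Vine, Yew, Zin.
The least among these is Yew.

Yew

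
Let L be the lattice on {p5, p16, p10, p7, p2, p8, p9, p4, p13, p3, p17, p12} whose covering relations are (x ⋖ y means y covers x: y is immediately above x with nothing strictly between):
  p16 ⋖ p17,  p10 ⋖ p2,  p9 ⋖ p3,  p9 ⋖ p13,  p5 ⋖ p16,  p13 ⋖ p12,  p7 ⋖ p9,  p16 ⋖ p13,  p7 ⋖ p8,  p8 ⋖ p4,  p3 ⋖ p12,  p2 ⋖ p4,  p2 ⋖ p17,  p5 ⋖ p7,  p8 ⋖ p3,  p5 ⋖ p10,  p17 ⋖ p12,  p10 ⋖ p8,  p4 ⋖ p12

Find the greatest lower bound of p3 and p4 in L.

p8

Common lower bounds of {p3, p4}: p10, p5, p7, p8.
The greatest among these is p8.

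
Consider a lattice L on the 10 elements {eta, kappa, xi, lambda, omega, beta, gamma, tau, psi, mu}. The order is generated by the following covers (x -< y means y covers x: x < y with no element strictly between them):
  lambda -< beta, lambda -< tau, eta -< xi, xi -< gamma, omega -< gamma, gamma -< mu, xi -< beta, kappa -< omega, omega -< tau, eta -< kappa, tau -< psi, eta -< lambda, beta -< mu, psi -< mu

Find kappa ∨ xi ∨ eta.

gamma

Common upper bounds of {kappa, xi, eta}: gamma, mu.
The least among these is gamma.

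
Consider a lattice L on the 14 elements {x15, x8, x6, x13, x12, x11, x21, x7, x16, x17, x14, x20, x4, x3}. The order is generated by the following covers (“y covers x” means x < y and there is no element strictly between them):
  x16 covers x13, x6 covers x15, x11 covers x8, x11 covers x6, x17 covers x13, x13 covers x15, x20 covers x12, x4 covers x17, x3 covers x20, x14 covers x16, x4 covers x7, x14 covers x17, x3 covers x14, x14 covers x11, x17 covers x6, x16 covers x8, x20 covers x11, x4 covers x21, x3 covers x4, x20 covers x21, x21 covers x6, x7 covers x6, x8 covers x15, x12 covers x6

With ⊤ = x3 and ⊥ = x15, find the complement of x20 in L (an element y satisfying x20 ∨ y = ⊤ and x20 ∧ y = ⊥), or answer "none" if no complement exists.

Need y with x20 ∨ y = x3 and x20 ∧ y = x15.
Checking each element gives: x13.

x13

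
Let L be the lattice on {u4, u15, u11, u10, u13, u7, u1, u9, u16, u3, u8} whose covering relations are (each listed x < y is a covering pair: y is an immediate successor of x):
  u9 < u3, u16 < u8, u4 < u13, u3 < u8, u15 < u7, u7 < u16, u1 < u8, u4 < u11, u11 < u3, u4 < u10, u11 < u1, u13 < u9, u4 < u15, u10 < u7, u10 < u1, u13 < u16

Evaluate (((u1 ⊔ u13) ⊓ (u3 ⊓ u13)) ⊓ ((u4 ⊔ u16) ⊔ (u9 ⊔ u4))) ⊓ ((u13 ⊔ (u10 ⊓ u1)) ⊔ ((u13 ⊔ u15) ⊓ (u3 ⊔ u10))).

u1 ∨ u13 = u8
u3 ∧ u13 = u13
u8 ∧ u13 = u13
u4 ∨ u16 = u16
u9 ∨ u4 = u9
u16 ∨ u9 = u8
u13 ∧ u8 = u13
u10 ∧ u1 = u10
u13 ∨ u10 = u16
u13 ∨ u15 = u16
u3 ∨ u10 = u8
u16 ∧ u8 = u16
u16 ∨ u16 = u16
u13 ∧ u16 = u13

u13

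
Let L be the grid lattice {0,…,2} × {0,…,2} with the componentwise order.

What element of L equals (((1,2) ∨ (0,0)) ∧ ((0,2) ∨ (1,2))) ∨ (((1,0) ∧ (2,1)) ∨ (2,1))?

(2,2)

(1,2) ∨ (0,0) = (1,2)
(0,2) ∨ (1,2) = (1,2)
(1,2) ∧ (1,2) = (1,2)
(1,0) ∧ (2,1) = (1,0)
(1,0) ∨ (2,1) = (2,1)
(1,2) ∨ (2,1) = (2,2)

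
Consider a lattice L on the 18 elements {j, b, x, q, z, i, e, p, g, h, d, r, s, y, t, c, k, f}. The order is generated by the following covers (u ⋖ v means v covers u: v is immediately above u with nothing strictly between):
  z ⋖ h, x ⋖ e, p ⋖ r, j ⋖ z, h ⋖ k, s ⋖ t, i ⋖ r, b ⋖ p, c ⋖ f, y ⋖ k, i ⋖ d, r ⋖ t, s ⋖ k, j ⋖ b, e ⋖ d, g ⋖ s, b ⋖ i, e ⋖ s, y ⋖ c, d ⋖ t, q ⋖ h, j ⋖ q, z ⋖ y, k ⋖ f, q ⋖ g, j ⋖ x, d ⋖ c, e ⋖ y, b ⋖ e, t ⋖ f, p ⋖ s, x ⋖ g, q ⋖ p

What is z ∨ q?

h

Common upper bounds of {z, q}: f, h, k.
The least among these is h.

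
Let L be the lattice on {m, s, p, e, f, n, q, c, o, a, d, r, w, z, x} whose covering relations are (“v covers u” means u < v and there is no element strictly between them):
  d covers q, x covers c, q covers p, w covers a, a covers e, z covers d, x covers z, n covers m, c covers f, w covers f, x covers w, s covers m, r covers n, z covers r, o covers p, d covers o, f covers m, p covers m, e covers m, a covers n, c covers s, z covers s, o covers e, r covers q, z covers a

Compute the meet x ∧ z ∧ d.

d

Common lower bounds of {x, z, d}: d, e, m, o, p, q.
The greatest among these is d.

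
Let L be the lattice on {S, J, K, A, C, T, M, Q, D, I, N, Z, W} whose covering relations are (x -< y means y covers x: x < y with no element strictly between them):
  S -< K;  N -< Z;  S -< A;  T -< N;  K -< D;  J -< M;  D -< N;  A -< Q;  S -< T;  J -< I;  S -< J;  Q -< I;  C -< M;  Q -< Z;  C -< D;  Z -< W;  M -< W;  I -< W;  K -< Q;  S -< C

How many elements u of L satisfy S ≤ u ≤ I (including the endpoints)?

The interval [S, I] = {A, I, J, K, Q, S}, which has 6 elements.

6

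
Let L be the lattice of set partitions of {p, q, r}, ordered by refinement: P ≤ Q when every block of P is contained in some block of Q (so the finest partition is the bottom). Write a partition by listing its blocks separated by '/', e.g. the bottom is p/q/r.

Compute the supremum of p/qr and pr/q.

The join of p/qr and pr/q merges any blocks that overlap across the partitions, giving pqr.

pqr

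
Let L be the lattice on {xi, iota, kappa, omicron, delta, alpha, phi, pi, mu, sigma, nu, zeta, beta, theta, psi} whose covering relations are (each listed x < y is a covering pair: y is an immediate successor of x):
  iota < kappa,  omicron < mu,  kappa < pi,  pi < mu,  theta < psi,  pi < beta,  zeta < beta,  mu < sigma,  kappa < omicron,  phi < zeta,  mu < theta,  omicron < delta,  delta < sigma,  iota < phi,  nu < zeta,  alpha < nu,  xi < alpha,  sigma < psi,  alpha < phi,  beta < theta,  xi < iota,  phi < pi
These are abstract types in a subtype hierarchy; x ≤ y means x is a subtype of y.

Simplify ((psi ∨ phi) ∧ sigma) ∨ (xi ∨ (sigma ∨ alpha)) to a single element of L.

psi ∨ phi = psi
psi ∧ sigma = sigma
sigma ∨ alpha = sigma
xi ∨ sigma = sigma
sigma ∨ sigma = sigma

sigma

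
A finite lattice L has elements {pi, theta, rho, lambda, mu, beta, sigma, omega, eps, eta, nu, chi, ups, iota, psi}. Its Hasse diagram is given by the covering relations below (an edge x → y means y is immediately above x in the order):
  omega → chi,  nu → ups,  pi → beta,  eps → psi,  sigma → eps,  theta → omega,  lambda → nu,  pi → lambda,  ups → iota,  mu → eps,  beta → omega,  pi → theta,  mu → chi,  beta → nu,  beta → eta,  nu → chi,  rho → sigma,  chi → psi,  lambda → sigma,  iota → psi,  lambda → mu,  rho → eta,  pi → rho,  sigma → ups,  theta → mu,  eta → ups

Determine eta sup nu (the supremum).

ups

Common upper bounds of {eta, nu}: iota, psi, ups.
The least among these is ups.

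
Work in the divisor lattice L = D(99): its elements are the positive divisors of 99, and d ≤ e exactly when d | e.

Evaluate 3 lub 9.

9

3 ∨ 9 = 9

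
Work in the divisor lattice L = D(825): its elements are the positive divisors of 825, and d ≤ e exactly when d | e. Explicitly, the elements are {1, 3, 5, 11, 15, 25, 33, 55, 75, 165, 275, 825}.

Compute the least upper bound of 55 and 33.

165

In the divisibility order, the join is the least common multiple: lcm(55, 33) = 165.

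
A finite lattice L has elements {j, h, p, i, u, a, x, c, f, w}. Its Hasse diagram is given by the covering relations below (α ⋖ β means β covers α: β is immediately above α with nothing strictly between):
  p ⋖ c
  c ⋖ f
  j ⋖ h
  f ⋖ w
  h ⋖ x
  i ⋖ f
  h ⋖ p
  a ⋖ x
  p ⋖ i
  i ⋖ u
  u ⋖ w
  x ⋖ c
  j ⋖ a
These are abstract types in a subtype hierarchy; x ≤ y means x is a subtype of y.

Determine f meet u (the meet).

i

Common lower bounds of {f, u}: h, i, j, p.
The greatest among these is i.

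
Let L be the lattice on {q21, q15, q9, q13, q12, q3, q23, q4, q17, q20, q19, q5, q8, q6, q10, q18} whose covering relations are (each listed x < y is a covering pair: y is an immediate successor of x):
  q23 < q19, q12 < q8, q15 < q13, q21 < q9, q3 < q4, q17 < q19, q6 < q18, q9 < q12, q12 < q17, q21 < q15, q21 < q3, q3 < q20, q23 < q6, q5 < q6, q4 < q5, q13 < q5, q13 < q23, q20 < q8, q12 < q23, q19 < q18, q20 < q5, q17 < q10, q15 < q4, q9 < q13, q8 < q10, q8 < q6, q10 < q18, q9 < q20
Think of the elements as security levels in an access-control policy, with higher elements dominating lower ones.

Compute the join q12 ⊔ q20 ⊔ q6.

q6

Common upper bounds of {q12, q20, q6}: q18, q6.
The least among these is q6.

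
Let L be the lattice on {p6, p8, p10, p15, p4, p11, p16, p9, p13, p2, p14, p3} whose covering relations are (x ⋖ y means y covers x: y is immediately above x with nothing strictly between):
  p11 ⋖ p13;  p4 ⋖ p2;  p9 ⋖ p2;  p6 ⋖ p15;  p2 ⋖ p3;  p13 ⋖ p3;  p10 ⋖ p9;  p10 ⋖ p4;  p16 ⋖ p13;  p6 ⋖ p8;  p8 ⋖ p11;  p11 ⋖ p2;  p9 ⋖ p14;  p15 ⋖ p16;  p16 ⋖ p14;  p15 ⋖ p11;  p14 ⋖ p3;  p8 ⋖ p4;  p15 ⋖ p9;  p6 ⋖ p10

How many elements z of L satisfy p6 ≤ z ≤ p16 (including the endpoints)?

3

The interval [p6, p16] = {p15, p16, p6}, which has 3 elements.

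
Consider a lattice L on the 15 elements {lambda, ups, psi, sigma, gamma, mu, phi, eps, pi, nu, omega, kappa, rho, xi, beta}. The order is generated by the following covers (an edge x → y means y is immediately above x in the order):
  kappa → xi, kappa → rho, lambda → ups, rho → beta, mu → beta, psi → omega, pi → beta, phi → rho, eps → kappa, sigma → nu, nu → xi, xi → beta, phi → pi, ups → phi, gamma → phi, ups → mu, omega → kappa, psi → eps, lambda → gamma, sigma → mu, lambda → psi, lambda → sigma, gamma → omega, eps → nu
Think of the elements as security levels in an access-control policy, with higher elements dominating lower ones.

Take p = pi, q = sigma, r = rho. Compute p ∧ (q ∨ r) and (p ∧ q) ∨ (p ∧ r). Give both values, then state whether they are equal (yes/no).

pi; phi; no

q ∨ r = beta, so p ∧ (q ∨ r) = pi ∧ beta = pi.
p ∧ q = lambda and p ∧ r = phi, so (p ∧ q) ∨ (p ∧ r) = lambda ∨ phi = phi.
Equal: no.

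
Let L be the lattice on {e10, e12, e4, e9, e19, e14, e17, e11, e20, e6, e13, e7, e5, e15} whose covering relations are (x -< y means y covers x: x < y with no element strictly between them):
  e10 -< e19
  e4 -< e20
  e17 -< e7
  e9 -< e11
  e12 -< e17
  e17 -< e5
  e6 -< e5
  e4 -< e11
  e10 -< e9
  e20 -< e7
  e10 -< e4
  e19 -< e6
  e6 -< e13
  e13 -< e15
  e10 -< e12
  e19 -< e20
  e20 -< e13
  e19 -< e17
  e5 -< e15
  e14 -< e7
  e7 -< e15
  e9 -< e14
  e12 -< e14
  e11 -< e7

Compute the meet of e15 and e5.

e5

Common lower bounds of {e15, e5}: e10, e12, e17, e19, e5, e6.
The greatest among these is e5.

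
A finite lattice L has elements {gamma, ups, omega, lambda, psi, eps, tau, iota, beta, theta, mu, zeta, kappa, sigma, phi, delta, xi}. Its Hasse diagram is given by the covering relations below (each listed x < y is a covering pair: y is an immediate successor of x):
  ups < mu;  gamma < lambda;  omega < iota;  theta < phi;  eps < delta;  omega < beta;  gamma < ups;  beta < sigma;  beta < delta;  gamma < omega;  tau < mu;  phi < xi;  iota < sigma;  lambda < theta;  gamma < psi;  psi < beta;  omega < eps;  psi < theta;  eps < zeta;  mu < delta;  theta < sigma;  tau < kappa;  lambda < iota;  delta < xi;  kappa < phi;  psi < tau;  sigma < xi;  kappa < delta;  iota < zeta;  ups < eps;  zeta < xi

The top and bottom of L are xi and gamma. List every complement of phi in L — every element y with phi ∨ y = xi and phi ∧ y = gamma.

Need y with phi ∨ y = xi and phi ∧ y = gamma.
Checking each element gives: eps, omega, ups.

eps, omega, ups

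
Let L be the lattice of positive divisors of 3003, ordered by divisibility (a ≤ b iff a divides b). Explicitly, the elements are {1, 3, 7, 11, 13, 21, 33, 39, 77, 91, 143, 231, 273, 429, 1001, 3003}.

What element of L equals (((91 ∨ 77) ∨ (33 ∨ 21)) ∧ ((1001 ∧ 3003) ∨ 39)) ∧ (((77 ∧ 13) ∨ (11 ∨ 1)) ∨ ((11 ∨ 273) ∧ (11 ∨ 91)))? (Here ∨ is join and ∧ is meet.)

1001

91 ∨ 77 = 1001
33 ∨ 21 = 231
1001 ∨ 231 = 3003
1001 ∧ 3003 = 1001
1001 ∨ 39 = 3003
3003 ∧ 3003 = 3003
77 ∧ 13 = 1
11 ∨ 1 = 11
1 ∨ 11 = 11
11 ∨ 273 = 3003
11 ∨ 91 = 1001
3003 ∧ 1001 = 1001
11 ∨ 1001 = 1001
3003 ∧ 1001 = 1001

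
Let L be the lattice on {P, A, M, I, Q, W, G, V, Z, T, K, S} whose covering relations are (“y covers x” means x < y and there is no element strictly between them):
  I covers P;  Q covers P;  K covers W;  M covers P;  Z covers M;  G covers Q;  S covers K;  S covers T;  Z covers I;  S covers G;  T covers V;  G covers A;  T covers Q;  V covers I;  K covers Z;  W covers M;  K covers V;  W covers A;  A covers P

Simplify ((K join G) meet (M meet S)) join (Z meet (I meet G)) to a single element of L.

K ∨ G = S
M ∧ S = M
S ∧ M = M
I ∧ G = P
Z ∧ P = P
M ∨ P = M

M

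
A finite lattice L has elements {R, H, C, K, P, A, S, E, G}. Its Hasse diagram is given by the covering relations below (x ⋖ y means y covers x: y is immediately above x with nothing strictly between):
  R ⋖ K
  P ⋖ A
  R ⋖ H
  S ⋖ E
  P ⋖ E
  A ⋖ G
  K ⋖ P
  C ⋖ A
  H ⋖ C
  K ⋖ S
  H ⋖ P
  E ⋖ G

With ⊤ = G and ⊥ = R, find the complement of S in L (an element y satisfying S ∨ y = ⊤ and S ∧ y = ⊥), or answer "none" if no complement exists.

C

Need y with S ∨ y = G and S ∧ y = R.
Checking each element gives: C.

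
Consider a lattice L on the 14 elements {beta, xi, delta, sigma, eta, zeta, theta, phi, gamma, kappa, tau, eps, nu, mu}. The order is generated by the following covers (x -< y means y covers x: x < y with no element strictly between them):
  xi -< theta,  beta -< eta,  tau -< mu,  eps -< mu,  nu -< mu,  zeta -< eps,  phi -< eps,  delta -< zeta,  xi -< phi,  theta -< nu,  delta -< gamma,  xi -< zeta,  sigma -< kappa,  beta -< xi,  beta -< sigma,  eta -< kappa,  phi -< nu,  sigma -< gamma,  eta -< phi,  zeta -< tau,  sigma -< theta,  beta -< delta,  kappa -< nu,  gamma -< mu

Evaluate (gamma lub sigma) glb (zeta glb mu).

gamma ∨ sigma = gamma
zeta ∧ mu = zeta
gamma ∧ zeta = delta

delta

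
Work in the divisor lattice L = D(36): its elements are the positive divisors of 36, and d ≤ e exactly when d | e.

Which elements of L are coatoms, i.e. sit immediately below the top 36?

The coatoms are exactly the elements covered by 36: 12, 18.

12, 18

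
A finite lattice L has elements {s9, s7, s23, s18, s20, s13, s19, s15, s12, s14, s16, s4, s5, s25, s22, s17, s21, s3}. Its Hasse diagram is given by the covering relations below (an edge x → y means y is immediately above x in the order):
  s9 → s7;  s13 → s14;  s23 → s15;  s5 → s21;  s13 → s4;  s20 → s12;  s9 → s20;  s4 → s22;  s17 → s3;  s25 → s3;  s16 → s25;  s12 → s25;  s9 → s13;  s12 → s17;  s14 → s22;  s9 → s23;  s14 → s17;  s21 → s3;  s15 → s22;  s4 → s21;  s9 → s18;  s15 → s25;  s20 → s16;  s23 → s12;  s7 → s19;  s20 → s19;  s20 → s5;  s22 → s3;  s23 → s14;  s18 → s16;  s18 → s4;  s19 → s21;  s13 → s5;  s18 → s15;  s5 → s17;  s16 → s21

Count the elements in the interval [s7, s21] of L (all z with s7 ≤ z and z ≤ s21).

3

The interval [s7, s21] = {s19, s21, s7}, which has 3 elements.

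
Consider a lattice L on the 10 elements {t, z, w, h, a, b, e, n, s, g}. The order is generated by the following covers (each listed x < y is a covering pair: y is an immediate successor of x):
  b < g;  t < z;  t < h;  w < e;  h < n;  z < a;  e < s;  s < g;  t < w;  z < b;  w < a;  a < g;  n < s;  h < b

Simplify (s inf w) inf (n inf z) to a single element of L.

t

s ∧ w = w
n ∧ z = t
w ∧ t = t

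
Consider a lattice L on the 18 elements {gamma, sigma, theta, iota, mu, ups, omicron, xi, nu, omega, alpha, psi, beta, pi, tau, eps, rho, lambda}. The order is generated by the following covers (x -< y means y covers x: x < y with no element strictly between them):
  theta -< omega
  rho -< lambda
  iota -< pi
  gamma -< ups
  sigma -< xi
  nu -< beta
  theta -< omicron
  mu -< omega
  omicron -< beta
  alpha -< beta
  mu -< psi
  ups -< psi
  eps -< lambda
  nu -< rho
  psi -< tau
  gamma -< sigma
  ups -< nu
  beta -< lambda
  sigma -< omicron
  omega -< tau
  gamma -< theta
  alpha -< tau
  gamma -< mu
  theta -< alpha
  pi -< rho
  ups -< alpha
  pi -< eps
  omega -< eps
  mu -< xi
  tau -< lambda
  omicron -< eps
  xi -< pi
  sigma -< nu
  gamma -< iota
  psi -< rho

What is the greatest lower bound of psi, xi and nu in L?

gamma

Common lower bounds of {psi, xi, nu}: gamma.
The greatest among these is gamma.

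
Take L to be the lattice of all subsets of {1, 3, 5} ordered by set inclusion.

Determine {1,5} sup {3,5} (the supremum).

Under ⊆, join is union: {1,5} ∪ {3,5} = {1,3,5}.

{1,3,5}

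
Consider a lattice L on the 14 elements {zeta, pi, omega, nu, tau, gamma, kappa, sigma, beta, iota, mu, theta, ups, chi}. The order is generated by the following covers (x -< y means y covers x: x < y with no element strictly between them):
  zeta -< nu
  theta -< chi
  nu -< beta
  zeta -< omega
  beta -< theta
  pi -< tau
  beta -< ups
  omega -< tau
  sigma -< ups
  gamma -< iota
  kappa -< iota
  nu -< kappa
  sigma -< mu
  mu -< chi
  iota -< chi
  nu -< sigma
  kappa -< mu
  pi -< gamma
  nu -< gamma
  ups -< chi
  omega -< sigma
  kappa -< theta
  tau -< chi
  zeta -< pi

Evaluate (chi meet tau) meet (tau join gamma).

chi ∧ tau = tau
tau ∨ gamma = chi
tau ∧ chi = tau

tau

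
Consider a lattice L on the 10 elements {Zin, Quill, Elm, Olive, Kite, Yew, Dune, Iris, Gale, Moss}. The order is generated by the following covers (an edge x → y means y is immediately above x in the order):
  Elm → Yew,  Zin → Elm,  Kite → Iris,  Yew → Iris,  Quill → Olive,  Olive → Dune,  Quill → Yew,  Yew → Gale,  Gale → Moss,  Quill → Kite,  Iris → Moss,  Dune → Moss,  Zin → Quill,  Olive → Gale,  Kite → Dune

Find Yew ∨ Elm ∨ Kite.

Iris

Common upper bounds of {Yew, Elm, Kite}: Iris, Moss.
The least among these is Iris.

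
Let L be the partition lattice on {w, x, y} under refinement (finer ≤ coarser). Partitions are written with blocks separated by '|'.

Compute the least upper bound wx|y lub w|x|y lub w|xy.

Common upper bounds of {wx|y, w|x|y, w|xy}: wxy.
The least among these is wxy.

wxy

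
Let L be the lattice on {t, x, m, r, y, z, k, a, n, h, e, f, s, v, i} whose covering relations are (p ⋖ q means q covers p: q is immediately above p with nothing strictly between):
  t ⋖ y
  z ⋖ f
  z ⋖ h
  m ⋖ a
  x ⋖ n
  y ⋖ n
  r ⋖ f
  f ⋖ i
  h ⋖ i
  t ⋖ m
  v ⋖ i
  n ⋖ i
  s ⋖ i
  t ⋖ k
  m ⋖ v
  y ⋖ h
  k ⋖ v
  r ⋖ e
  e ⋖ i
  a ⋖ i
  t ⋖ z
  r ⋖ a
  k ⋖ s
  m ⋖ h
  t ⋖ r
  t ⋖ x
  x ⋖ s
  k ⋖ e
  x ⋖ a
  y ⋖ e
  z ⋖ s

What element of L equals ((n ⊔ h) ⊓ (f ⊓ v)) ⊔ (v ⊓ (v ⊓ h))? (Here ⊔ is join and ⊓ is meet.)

n ∨ h = i
f ∧ v = t
i ∧ t = t
v ∧ h = m
v ∧ m = m
t ∨ m = m

m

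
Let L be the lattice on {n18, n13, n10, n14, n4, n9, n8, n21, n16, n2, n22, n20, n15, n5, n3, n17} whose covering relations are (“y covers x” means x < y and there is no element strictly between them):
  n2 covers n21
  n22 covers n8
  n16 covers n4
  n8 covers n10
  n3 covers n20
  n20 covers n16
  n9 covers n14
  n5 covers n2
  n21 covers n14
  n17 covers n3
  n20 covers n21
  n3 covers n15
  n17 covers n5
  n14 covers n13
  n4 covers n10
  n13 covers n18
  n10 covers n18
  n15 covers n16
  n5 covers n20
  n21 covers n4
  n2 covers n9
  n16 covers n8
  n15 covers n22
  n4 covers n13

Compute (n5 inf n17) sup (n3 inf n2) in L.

n5

n5 ∧ n17 = n5
n3 ∧ n2 = n21
n5 ∨ n21 = n5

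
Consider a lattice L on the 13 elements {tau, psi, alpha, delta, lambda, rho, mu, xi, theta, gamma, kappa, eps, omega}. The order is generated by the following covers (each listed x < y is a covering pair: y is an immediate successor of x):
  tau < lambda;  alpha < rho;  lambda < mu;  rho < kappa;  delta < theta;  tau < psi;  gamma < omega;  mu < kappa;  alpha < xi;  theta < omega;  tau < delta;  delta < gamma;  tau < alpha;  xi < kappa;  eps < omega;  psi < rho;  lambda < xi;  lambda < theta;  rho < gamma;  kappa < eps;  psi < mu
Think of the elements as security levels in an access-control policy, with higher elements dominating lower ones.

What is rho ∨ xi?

kappa

Common upper bounds of {rho, xi}: eps, kappa, omega.
The least among these is kappa.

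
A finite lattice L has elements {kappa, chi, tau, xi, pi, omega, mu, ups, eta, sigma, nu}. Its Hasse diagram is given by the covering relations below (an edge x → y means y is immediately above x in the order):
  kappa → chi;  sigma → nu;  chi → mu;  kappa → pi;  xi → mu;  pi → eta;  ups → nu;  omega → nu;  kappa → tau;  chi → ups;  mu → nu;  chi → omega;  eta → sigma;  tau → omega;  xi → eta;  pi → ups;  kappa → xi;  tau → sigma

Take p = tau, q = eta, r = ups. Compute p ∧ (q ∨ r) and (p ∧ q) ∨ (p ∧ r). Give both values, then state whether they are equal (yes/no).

tau; kappa; no

q ∨ r = nu, so p ∧ (q ∨ r) = tau ∧ nu = tau.
p ∧ q = kappa and p ∧ r = kappa, so (p ∧ q) ∨ (p ∧ r) = kappa ∨ kappa = kappa.
Equal: no.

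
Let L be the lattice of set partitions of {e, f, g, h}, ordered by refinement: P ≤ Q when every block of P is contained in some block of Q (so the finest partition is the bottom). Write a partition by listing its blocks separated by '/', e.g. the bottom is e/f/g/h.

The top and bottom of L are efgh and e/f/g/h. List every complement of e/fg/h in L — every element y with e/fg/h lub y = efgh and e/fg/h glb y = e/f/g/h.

ef/gh, efh/g, eg/fh, egh/f

Need y with e/fg/h ∨ y = efgh and e/fg/h ∧ y = e/f/g/h.
Checking each element gives: ef/gh, efh/g, eg/fh, egh/f.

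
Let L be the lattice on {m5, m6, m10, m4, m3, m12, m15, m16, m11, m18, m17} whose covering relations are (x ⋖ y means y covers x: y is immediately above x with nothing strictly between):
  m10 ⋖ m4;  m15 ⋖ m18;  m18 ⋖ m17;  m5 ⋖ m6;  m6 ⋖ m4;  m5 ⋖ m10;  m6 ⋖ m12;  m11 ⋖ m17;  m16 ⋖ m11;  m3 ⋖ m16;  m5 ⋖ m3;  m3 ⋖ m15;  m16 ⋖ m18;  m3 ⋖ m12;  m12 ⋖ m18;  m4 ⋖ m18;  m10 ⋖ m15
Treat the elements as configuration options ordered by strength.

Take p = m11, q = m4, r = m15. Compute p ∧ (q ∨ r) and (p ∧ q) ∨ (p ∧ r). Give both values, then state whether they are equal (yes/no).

m16; m3; no

q ∨ r = m18, so p ∧ (q ∨ r) = m11 ∧ m18 = m16.
p ∧ q = m5 and p ∧ r = m3, so (p ∧ q) ∨ (p ∧ r) = m5 ∨ m3 = m3.
Equal: no.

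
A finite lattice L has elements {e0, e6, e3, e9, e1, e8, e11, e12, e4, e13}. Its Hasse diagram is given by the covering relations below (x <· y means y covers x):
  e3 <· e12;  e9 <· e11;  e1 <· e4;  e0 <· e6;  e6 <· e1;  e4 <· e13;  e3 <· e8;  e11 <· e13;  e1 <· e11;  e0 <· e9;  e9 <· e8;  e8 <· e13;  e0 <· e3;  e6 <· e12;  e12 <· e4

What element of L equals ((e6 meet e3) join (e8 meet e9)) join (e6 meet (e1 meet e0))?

e9

e6 ∧ e3 = e0
e8 ∧ e9 = e9
e0 ∨ e9 = e9
e1 ∧ e0 = e0
e6 ∧ e0 = e0
e9 ∨ e0 = e9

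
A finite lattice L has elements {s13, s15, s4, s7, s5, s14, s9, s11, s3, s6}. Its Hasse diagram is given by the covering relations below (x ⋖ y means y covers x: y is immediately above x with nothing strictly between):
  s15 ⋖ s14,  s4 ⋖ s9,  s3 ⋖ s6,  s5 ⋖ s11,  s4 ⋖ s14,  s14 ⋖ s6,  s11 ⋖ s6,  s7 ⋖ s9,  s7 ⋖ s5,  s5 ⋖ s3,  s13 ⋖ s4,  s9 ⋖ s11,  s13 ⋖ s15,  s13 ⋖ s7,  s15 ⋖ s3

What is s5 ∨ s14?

Common upper bounds of {s5, s14}: s6.
The least among these is s6.

s6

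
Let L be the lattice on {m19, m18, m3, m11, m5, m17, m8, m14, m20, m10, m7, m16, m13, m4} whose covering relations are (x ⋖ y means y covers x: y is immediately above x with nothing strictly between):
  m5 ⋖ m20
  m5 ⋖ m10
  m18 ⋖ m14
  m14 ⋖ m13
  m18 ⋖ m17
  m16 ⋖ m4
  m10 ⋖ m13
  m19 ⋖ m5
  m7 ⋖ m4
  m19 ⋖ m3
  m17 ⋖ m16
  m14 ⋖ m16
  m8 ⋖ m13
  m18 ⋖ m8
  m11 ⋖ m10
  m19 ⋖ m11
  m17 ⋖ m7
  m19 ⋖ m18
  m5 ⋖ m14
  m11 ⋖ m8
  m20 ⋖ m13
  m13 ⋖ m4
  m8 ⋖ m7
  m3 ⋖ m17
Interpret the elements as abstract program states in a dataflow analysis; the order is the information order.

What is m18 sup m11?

Common upper bounds of {m18, m11}: m13, m4, m7, m8.
The least among these is m8.

m8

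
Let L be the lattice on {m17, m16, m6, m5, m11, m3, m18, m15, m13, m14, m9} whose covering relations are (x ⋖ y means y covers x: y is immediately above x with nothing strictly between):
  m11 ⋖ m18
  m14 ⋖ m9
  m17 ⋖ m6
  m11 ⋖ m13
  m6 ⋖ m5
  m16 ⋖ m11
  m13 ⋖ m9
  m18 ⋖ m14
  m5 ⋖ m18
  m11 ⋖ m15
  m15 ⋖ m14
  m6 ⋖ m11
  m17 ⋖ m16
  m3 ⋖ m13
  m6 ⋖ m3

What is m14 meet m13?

Common lower bounds of {m14, m13}: m11, m16, m17, m6.
The greatest among these is m11.

m11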